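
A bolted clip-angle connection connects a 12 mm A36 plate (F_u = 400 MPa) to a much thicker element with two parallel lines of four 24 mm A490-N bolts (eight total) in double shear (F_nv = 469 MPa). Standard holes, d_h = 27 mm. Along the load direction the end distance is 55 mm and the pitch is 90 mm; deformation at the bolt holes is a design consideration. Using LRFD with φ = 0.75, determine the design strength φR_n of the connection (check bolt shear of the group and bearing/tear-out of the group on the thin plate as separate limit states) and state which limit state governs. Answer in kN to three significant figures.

Bolt shear: A_b = π·24²/4 = 452.4 mm²; R_n = 469 × 452.4 × 8 × 2 / 1000 = 3395 kN → 0.75 × 3395 = 2550 kN.
Bearing (1.2 l_c t F_u ≤ 2.4 d t F_u): upper limit = 2.4·24·12·400 / 1000 = 276.5 kN.
  Edge l_c = 55 − 27/2 = 41.5 → r_n = 239 kN; interior l_c = 90 − 27 = 63 → r_n = 276.5 kN.
  R_n,bearing = 2·239 + 6·276.5 = 2137 kN → 0.75 × 2137 = 1600 kN.
Bearing governs: 1600 kN.

1600 kN (bearing governs)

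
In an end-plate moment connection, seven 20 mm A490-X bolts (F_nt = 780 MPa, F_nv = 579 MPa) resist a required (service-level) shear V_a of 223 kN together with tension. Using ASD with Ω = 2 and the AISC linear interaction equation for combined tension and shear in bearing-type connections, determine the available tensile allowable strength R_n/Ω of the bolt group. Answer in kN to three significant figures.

815 kN

A_b = π·20²/4 = 314.2 mm²; f_rv = 223 × 1000 / (7 × 314.2) = 101.4 MPa.
F'_nt = 1.3 F_nt − (Ω F_nt / F_nv) f_rv = 1.3·780 − (2·780/579)·101.4 = 740.8 MPa, capped at F_nt → F'_nt = 740.8 MPa.
R_n = F'_nt · A_b · n = 740.8 × 314.2 × 7 / 1000 = 1629 kN.
Allowable strength R_n/Ω = 1629 / 2 = 815 kN.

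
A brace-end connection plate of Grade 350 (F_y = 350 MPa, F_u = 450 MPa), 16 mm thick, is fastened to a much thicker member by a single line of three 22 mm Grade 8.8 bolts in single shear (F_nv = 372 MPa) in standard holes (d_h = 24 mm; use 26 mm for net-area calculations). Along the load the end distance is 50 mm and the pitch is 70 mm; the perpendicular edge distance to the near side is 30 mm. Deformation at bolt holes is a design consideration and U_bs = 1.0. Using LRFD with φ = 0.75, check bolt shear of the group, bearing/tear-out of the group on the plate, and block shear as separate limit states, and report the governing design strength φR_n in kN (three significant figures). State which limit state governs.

Bolt shear: A_b = π·22²/4 = 380.1 mm²; R_n = 372 × 380.1 × 3 × 1 / 1000 = 424.2 kN → 0.75 × 424.2 = 318 kN.
Bearing: edge l_c = 38, r_n = 328.3 kN; interior l_c = 46, r_n = 380.2 kN; R_n = 328.3 + 2·380.2 = 1089 kN → 816 kN.
Block shear: A_gv = 3040, A_nv = 2000, A_nt = 272 mm²; R_n = min(0.6F_uA_nv, 0.6F_yA_gv) + U_bs·F_u·A_nt = 662.4 kN → 497 kN.
Bolt shear governs: 318 kN.

318 kN (bolt shear governs)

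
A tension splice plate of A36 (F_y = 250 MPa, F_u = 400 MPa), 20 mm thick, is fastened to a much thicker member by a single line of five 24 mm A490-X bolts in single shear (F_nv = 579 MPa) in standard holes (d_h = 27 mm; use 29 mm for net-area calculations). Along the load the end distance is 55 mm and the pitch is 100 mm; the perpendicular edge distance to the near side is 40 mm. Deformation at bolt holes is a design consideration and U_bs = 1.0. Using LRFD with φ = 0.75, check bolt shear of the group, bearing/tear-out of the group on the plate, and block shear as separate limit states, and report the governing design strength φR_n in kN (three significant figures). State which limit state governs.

Bolt shear: A_b = π·24²/4 = 452.4 mm²; R_n = 579 × 452.4 × 5 × 1 / 1000 = 1310 kN → 0.75 × 1310 = 982 kN.
Bearing: edge l_c = 41.5, r_n = 398.4 kN; interior l_c = 73, r_n = 460.8 kN; R_n = 398.4 + 4·460.8 = 2242 kN → 1680 kN.
Block shear: A_gv = 9100, A_nv = 6490, A_nt = 510 mm²; R_n = min(0.6F_uA_nv, 0.6F_yA_gv) + U_bs·F_u·A_nt = 1569 kN → 1180 kN.
Bolt shear governs: 982 kN.

982 kN (bolt shear governs)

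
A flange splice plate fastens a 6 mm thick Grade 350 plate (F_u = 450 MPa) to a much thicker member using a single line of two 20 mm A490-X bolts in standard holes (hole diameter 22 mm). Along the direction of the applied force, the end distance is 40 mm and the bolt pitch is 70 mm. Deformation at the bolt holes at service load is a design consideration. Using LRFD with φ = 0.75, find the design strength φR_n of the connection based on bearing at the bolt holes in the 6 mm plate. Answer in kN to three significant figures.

168 kN

Per bolt r_n = 1.2 l_c t F_u ≤ 2.4 d t F_u; upper limit = 2.4 × 20 × 6 × 450 / 1000 = 129.6 kN.
Edge bolt: l_c = 40 − 22/2 = 29 mm → 1.2 × 29 × 6 × 450 / 1000 = 93.96 → r_n = 93.96 kN.
Interior bolts: l_c = 70 − 22 = 48 mm → 1.2 × 48 × 6 × 450 / 1000 = 155.5 → r_n = 129.6 kN.
R_n = 1 × 93.96 + 1 × 129.6 = 223.6 kN.
Design strength φR_n = 0.75 × 223.6 = 168 kN.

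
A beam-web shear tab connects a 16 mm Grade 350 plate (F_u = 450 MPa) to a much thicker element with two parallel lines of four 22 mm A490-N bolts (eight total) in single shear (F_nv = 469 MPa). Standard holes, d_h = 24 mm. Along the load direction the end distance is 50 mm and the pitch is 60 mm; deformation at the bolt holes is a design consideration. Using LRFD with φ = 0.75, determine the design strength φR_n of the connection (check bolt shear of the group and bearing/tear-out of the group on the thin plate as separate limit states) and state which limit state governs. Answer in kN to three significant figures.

1070 kN (bolt shear governs)

Bolt shear: A_b = π·22²/4 = 380.1 mm²; R_n = 469 × 380.1 × 8 × 1 / 1000 = 1426 kN → 0.75 × 1426 = 1070 kN.
Bearing (1.2 l_c t F_u ≤ 2.4 d t F_u): upper limit = 2.4·22·16·450 / 1000 = 380.2 kN.
  Edge l_c = 50 − 24/2 = 38 → r_n = 328.3 kN; interior l_c = 60 − 24 = 36 → r_n = 311 kN.
  R_n,bearing = 2·328.3 + 6·311 = 2523 kN → 0.75 × 2523 = 1890 kN.
Bolt shear governs: 1070 kN.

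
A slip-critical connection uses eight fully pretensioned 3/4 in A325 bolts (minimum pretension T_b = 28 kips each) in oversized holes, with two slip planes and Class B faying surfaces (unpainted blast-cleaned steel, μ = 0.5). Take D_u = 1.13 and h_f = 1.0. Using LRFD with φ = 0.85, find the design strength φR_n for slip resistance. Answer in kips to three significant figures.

R_n = μ · D_u · h_f · T_b · n_s · n_b = 0.5 × 1.13 × 1.0 × 28 × 2 × 8 = 253.1 kips.
Design strength φR_n = 0.85 × 253.1 = 215 kips.

215 kips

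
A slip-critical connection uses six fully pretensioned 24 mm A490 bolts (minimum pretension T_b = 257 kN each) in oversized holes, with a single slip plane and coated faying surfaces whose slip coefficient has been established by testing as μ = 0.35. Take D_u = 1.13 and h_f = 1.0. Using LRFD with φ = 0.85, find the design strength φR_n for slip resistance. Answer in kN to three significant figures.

R_n = μ · D_u · h_f · T_b · n_s · n_b = 0.35 × 1.13 × 1.0 × 257 × 1 × 6 = 609.9 kN.
Design strength φR_n = 0.85 × 609.9 = 518 kN.

518 kN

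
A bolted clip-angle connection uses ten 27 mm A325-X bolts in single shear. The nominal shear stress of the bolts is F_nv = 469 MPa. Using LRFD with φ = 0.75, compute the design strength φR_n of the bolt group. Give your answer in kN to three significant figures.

A_b = π × 27² / 4 = 572.6 mm².
R_n = F_nv · A_b · n · n_s = 469 × 572.6 × 10 × 1 / 1000 = 2685 kN.
Design strength φR_n = 0.75 × 2685 = 2010 kN.

2010 kN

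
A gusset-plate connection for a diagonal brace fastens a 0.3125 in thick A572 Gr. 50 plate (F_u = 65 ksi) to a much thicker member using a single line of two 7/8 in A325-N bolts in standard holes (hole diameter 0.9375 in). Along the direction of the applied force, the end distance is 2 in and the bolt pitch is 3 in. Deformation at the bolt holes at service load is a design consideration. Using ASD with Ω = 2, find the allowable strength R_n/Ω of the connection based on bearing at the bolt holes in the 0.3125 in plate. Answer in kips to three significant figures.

40 kips

Per bolt r_n = 1.2 l_c t F_u ≤ 2.4 d t F_u; upper limit = 2.4 × 0.875 × 0.3125 × 65 = 42.66 kips.
Edge bolt: l_c = 2 − 0.9375/2 = 1.531 in → 1.2 × 1.531 × 0.3125 × 65 = 37.32 → r_n = 37.32 kips.
Interior bolts: l_c = 3 − 0.9375 = 2.062 in → 1.2 × 2.062 × 0.3125 × 65 = 50.27 → r_n = 42.66 kips.
R_n = 1 × 37.32 + 1 × 42.66 = 79.98 kips.
Allowable strength R_n/Ω = 79.98 / 2 = 40 kips.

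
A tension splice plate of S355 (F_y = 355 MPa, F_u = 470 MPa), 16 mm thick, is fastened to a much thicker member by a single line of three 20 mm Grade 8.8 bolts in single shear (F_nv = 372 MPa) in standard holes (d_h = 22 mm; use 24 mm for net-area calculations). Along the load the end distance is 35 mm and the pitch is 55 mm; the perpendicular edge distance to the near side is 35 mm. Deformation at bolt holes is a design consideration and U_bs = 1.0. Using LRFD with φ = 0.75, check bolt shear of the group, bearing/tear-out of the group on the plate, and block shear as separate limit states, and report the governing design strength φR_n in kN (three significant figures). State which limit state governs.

Bolt shear: A_b = π·20²/4 = 314.2 mm²; R_n = 372 × 314.2 × 3 × 1 / 1000 = 350.6 kN → 0.75 × 350.6 = 263 kN.
Bearing: edge l_c = 24, r_n = 216.6 kN; interior l_c = 33, r_n = 297.8 kN; R_n = 216.6 + 2·297.8 = 812.2 kN → 609 kN.
Block shear: A_gv = 2320, A_nv = 1360, A_nt = 368 mm²; R_n = min(0.6F_uA_nv, 0.6F_yA_gv) + U_bs·F_u·A_nt = 556.5 kN → 417 kN.
Bolt shear governs: 263 kN.

263 kN (bolt shear governs)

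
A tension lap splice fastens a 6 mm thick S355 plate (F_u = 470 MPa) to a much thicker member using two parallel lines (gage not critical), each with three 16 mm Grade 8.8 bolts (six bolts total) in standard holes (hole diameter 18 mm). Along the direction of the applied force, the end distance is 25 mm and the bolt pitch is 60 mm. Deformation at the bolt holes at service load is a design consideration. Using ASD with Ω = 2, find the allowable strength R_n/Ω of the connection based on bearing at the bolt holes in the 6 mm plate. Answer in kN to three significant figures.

271 kN

Per bolt r_n = 1.2 l_c t F_u ≤ 2.4 d t F_u; upper limit = 2.4 × 16 × 6 × 470 / 1000 = 108.3 kN.
Edge bolt: l_c = 25 − 18/2 = 16 mm → 1.2 × 16 × 6 × 470 / 1000 = 54.14 → r_n = 54.14 kN.
Interior bolts: l_c = 60 − 18 = 42 mm → 1.2 × 42 × 6 × 470 / 1000 = 142.1 → r_n = 108.3 kN.
R_n = 2 × 54.14 + 4 × 108.3 = 541.4 kN.
Allowable strength R_n/Ω = 541.4 / 2 = 271 kN.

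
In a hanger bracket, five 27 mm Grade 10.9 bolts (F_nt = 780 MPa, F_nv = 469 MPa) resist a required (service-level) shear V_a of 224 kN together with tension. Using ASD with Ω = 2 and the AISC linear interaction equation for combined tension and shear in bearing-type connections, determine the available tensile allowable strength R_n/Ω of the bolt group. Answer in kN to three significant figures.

A_b = π·27²/4 = 572.6 mm²; f_rv = 224 × 1000 / (5 × 572.6) = 78.25 MPa.
F'_nt = 1.3 F_nt − (Ω F_nt / F_nv) f_rv = 1.3·780 − (2·780/469)·78.25 = 753.7 MPa, capped at F_nt → F'_nt = 753.7 MPa.
R_n = F'_nt · A_b · n = 753.7 × 572.6 × 5 / 1000 = 2158 kN.
Allowable strength R_n/Ω = 2158 / 2 = 1080 kN.

1080 kN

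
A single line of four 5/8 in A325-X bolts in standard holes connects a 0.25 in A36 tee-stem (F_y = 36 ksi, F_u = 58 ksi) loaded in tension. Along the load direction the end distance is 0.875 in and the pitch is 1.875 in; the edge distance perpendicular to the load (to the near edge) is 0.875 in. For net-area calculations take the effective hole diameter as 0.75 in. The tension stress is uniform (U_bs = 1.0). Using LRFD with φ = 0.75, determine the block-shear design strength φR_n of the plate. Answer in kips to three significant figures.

Shear plane L_v = 0.875 + 3·1.875 = 6.5 in; A_gv = 6.5 × 0.25 = 1.625 in².
A_nv = (6.5 − 3.5·0.75) × 0.25 = 0.9688 in².
A_nt = (0.875 − 0.5·0.75) × 0.25 = 0.125 in².
0.6 F_u A_nv = 33.71 kips; 0.6 F_y A_gv = 35.1 kips → shear rupture governs the shear term.
R_n = 33.71 + 1.0 × 58 × 0.125 = 40.96 kips.
Design strength φR_n = 0.75 × 40.96 = 30.7 kips.

30.7 kips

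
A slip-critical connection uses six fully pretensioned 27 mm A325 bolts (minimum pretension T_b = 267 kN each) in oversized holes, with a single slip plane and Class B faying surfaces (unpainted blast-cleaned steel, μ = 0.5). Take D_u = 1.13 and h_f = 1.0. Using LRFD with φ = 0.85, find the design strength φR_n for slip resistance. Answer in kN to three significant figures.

R_n = μ · D_u · h_f · T_b · n_s · n_b = 0.5 × 1.13 × 1.0 × 267 × 1 × 6 = 905.1 kN.
Design strength φR_n = 0.85 × 905.1 = 769 kN.

769 kN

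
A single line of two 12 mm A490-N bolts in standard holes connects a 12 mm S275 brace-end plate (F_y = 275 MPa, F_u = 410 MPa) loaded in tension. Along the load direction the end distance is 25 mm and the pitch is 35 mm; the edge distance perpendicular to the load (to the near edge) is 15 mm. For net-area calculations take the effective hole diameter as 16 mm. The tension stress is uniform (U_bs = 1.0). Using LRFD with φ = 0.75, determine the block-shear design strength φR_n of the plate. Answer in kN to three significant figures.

106 kN

Shear plane L_v = 25 + 1·35 = 60 mm; A_gv = 60 × 12 = 720 mm².
A_nv = (60 − 1.5·16) × 12 = 432 mm².
A_nt = (15 − 0.5·16) × 12 = 84 mm².
0.6 F_u A_nv = 106.3 kN; 0.6 F_y A_gv = 118.8 kN → shear rupture governs the shear term.
R_n = 106.3 + 1.0 × 410 × 84 / 1000 = 140.7 kN.
Design strength φR_n = 0.75 × 140.7 = 106 kN.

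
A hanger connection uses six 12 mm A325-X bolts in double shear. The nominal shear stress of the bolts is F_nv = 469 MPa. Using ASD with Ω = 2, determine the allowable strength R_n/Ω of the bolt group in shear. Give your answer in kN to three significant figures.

A_b = π × 12² / 4 = 113.1 mm².
R_n = F_nv · A_b · n · n_s = 469 × 113.1 × 6 × 2 / 1000 = 636.5 kN.
Allowable strength R_n/Ω = 636.5 / 2 = 318 kN.

318 kN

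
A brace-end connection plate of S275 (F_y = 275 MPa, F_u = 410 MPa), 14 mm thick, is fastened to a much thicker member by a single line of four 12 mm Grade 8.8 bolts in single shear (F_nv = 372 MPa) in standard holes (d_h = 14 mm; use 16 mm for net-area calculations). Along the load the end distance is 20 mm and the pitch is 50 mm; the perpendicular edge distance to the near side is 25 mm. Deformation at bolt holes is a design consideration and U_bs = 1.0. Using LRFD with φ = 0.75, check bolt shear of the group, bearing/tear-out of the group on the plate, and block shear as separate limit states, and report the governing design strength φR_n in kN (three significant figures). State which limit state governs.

Bolt shear: A_b = π·12²/4 = 113.1 mm²; R_n = 372 × 113.1 × 4 × 1 / 1000 = 168.3 kN → 0.75 × 168.3 = 126 kN.
Bearing: edge l_c = 13, r_n = 89.54 kN; interior l_c = 36, r_n = 165.3 kN; R_n = 89.54 + 3·165.3 = 585.5 kN → 439 kN.
Block shear: A_gv = 2380, A_nv = 1596, A_nt = 238 mm²; R_n = min(0.6F_uA_nv, 0.6F_yA_gv) + U_bs·F_u·A_nt = 490.2 kN → 368 kN.
Bolt shear governs: 126 kN.

126 kN (bolt shear governs)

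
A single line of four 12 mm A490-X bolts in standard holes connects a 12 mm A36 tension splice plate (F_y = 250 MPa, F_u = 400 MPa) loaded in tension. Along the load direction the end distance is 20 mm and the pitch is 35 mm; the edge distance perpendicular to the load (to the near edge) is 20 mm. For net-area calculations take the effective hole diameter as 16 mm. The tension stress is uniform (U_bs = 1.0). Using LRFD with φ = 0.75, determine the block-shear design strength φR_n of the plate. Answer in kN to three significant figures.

Shear plane L_v = 20 + 3·35 = 125 mm; A_gv = 125 × 12 = 1500 mm².
A_nv = (125 − 3.5·16) × 12 = 828 mm².
A_nt = (20 − 0.5·16) × 12 = 144 mm².
0.6 F_u A_nv = 198.7 kN; 0.6 F_y A_gv = 225 kN → shear rupture governs the shear term.
R_n = 198.7 + 1.0 × 400 × 144 / 1000 = 256.3 kN.
Design strength φR_n = 0.75 × 256.3 = 192 kN.

192 kN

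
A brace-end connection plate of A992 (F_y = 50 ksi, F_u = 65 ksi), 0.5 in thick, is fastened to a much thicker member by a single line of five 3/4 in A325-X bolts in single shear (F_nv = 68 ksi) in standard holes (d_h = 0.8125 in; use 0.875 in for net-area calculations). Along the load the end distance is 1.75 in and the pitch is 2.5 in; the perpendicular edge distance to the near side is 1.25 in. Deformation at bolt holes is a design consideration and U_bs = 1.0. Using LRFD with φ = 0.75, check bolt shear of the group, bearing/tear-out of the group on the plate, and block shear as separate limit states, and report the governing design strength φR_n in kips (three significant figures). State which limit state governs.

113 kips (bolt shear governs)

Bolt shear: A_b = π·0.75²/4 = 0.4418 in²; R_n = 68 × 0.4418 × 5 × 1 = 150.2 kips → 0.75 × 150.2 = 113 kips.
Bearing: edge l_c = 1.344, r_n = 52.41 kips; interior l_c = 1.688, r_n = 58.5 kips; R_n = 52.41 + 4·58.5 = 286.4 kips → 215 kips.
Block shear: A_gv = 5.875, A_nv = 3.906, A_nt = 0.4062 in²; R_n = min(0.6F_uA_nv, 0.6F_yA_gv) + U_bs·F_u·A_nt = 178.8 kips → 134 kips.
Bolt shear governs: 113 kips.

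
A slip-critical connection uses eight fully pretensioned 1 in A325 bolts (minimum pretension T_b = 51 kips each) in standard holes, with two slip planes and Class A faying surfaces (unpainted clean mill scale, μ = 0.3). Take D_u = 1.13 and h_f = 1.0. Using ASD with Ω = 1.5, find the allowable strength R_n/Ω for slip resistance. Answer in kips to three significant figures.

R_n = μ · D_u · h_f · T_b · n_s · n_b = 0.3 × 1.13 × 1.0 × 51 × 2 × 8 = 276.6 kips.
Allowable strength R_n/Ω = 276.6 / 1.5 = 184 kips.

184 kips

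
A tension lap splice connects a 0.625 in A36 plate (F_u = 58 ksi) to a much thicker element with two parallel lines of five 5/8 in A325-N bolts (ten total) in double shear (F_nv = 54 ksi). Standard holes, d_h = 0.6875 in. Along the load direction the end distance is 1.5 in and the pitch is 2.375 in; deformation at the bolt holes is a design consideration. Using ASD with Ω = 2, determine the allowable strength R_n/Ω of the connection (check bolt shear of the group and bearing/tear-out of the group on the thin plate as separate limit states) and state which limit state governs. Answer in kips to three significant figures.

166 kips (bolt shear governs)

Bolt shear: A_b = π·0.625²/4 = 0.3068 in²; R_n = 54 × 0.3068 × 10 × 2 = 331.3 kips → 331.3 / 2 = 166 kips.
Bearing (1.2 l_c t F_u ≤ 2.4 d t F_u): upper limit = 2.4·0.625·0.625·58 = 54.38 kips.
  Edge l_c = 1.5 − 0.6875/2 = 1.156 → r_n = 50.3 kips; interior l_c = 2.375 − 0.6875 = 1.688 → r_n = 54.38 kips.
  R_n,bearing = 2·50.3 + 8·54.38 = 535.6 kips → 535.6 / 2 = 268 kips.
Bolt shear governs: 166 kips.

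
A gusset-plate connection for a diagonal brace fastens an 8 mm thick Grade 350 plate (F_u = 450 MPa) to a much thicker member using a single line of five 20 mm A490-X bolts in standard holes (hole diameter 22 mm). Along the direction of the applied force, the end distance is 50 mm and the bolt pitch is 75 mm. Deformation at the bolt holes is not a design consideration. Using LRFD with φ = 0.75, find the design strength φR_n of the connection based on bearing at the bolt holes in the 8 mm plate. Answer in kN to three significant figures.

Per bolt r_n = 1.5 l_c t F_u ≤ 3.0 d t F_u; upper limit = 3.0 × 20 × 8 × 450 / 1000 = 216 kN.
Edge bolt: l_c = 50 − 22/2 = 39 mm → 1.5 × 39 × 8 × 450 / 1000 = 210.6 → r_n = 210.6 kN.
Interior bolts: l_c = 75 − 22 = 53 mm → 1.5 × 53 × 8 × 450 / 1000 = 286.2 → r_n = 216 kN.
R_n = 1 × 210.6 + 4 × 216 = 1075 kN.
Design strength φR_n = 0.75 × 1075 = 806 kN.

806 kN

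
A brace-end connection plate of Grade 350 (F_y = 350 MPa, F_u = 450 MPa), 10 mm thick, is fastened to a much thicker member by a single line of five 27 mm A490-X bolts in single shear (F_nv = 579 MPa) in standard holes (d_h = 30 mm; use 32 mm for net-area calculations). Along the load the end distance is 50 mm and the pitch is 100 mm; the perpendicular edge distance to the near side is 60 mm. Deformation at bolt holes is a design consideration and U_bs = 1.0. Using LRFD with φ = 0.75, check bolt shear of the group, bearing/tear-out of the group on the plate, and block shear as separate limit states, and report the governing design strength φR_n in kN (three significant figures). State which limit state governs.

Bolt shear: A_b = π·27²/4 = 572.6 mm²; R_n = 579 × 572.6 × 5 × 1 / 1000 = 1658 kN → 0.75 × 1658 = 1240 kN.
Bearing: edge l_c = 35, r_n = 189 kN; interior l_c = 70, r_n = 291.6 kN; R_n = 189 + 4·291.6 = 1355 kN → 1020 kN.
Block shear: A_gv = 4500, A_nv = 3060, A_nt = 440 mm²; R_n = min(0.6F_uA_nv, 0.6F_yA_gv) + U_bs·F_u·A_nt = 1024 kN → 768 kN.
Block shear governs: 768 kN.

768 kN (block shear governs)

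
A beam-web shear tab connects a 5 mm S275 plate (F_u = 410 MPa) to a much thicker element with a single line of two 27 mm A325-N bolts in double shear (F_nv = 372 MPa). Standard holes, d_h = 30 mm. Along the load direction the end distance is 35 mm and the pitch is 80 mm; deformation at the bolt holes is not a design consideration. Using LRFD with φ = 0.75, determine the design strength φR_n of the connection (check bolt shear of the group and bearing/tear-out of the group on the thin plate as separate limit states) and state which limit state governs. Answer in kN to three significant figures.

161 kN (bearing governs)

Bolt shear: A_b = π·27²/4 = 572.6 mm²; R_n = 372 × 572.6 × 2 × 2 / 1000 = 852 kN → 0.75 × 852 = 639 kN.
Bearing (1.5 l_c t F_u ≤ 3.0 d t F_u): upper limit = 3.0·27·5·410 / 1000 = 166.1 kN.
  Edge l_c = 35 − 30/2 = 20 → r_n = 61.5 kN; interior l_c = 80 − 30 = 50 → r_n = 153.8 kN.
  R_n,bearing = 1·61.5 + 1·153.8 = 215.2 kN → 0.75 × 215.2 = 161 kN.
Bearing governs: 161 kN.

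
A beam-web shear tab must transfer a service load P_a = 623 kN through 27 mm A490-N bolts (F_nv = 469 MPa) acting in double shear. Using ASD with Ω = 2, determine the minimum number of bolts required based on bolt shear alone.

3 bolts

A_b = π·27²/4 = 572.6 mm².
Per-bolt allowable strength R_n/Ω = 469 × 572.6 × 2 / 1000 / 2 = 268.5 kN.
n ≥ 623 / 268.5 = 2.32 → use 3 bolts.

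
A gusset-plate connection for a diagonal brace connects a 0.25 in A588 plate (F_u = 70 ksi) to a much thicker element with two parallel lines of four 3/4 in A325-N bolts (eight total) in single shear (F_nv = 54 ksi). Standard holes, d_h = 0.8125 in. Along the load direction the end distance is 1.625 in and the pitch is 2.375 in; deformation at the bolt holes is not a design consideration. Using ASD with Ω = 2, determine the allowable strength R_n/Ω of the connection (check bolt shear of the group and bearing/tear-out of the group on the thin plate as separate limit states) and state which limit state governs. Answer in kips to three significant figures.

Bolt shear: A_b = π·0.75²/4 = 0.4418 in²; R_n = 54 × 0.4418 × 8 × 1 = 190.9 kips → 190.9 / 2 = 95.4 kips.
Bearing (1.5 l_c t F_u ≤ 3.0 d t F_u): upper limit = 3.0·0.75·0.25·70 = 39.38 kips.
  Edge l_c = 1.625 − 0.8125/2 = 1.219 → r_n = 31.99 kips; interior l_c = 2.375 − 0.8125 = 1.562 → r_n = 39.38 kips.
  R_n,bearing = 2·31.99 + 6·39.38 = 300.2 kips → 300.2 / 2 = 150 kips.
Bolt shear governs: 95.4 kips.

95.4 kips (bolt shear governs)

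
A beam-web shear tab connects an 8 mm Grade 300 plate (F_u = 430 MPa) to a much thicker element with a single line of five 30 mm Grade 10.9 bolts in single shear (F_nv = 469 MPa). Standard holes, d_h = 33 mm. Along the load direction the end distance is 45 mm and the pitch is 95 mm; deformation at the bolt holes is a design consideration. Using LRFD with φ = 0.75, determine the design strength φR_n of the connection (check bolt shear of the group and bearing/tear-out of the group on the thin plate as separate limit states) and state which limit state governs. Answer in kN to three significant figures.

831 kN (bearing governs)

Bolt shear: A_b = π·30²/4 = 706.9 mm²; R_n = 469 × 706.9 × 5 × 1 / 1000 = 1658 kN → 0.75 × 1658 = 1240 kN.
Bearing (1.2 l_c t F_u ≤ 2.4 d t F_u): upper limit = 2.4·30·8·430 / 1000 = 247.7 kN.
  Edge l_c = 45 − 33/2 = 28.5 → r_n = 117.6 kN; interior l_c = 95 − 33 = 62 → r_n = 247.7 kN.
  R_n,bearing = 1·117.6 + 4·247.7 = 1108 kN → 0.75 × 1108 = 831 kN.
Bearing governs: 831 kN.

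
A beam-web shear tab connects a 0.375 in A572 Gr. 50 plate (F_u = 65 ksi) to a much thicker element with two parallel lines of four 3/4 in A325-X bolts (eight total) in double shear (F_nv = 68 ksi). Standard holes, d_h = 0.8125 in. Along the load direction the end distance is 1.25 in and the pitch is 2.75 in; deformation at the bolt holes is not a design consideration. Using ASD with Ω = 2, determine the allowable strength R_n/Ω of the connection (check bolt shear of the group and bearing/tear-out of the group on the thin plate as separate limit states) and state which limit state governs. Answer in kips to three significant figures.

195 kips (bearing governs)

Bolt shear: A_b = π·0.75²/4 = 0.4418 in²; R_n = 68 × 0.4418 × 8 × 2 = 480.7 kips → 480.7 / 2 = 240 kips.
Bearing (1.5 l_c t F_u ≤ 3.0 d t F_u): upper limit = 3.0·0.75·0.375·65 = 54.84 kips.
  Edge l_c = 1.25 − 0.8125/2 = 0.8438 → r_n = 30.85 kips; interior l_c = 2.75 − 0.8125 = 1.938 → r_n = 54.84 kips.
  R_n,bearing = 2·30.85 + 6·54.84 = 390.8 kips → 390.8 / 2 = 195 kips.
Bearing governs: 195 kips.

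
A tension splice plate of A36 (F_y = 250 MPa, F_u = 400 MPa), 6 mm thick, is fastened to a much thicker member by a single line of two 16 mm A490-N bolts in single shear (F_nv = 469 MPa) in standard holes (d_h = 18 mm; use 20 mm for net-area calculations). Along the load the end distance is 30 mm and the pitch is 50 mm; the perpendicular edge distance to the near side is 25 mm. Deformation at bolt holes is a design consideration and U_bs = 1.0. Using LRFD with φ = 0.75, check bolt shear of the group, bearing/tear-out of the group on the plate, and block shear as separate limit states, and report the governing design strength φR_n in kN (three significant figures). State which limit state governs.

Bolt shear: A_b = π·16²/4 = 201.1 mm²; R_n = 469 × 201.1 × 2 × 1 / 1000 = 188.6 kN → 0.75 × 188.6 = 141 kN.
Bearing: edge l_c = 21, r_n = 60.48 kN; interior l_c = 32, r_n = 92.16 kN; R_n = 60.48 + 1·92.16 = 152.6 kN → 114 kN.
Block shear: A_gv = 480, A_nv = 300, A_nt = 90 mm²; R_n = min(0.6F_uA_nv, 0.6F_yA_gv) + U_bs·F_u·A_nt = 108 kN → 81 kN.
Block shear governs: 81 kN.

81 kN (block shear governs)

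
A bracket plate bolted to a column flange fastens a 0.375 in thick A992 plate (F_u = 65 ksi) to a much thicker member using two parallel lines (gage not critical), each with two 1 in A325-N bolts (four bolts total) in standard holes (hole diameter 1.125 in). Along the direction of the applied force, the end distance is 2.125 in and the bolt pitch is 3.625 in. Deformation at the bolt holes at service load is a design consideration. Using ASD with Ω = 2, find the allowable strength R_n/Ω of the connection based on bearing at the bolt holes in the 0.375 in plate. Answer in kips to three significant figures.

104 kips

Per bolt r_n = 1.2 l_c t F_u ≤ 2.4 d t F_u; upper limit = 2.4 × 1 × 0.375 × 65 = 58.5 kips.
Edge bolt: l_c = 2.125 − 1.125/2 = 1.562 in → 1.2 × 1.562 × 0.375 × 65 = 45.7 → r_n = 45.7 kips.
Interior bolts: l_c = 3.625 − 1.125 = 2.5 in → 1.2 × 2.5 × 0.375 × 65 = 73.12 → r_n = 58.5 kips.
R_n = 2 × 45.7 + 2 × 58.5 = 208.4 kips.
Allowable strength R_n/Ω = 208.4 / 2 = 104 kips.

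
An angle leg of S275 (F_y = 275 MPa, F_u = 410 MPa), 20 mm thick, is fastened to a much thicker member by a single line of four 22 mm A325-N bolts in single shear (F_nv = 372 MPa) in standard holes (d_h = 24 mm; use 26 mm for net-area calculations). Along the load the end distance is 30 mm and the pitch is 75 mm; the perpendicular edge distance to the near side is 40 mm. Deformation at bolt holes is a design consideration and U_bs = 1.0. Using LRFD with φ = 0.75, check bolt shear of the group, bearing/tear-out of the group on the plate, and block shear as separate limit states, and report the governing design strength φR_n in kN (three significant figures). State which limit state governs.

424 kN (bolt shear governs)

Bolt shear: A_b = π·22²/4 = 380.1 mm²; R_n = 372 × 380.1 × 4 × 1 / 1000 = 565.6 kN → 0.75 × 565.6 = 424 kN.
Bearing: edge l_c = 18, r_n = 177.1 kN; interior l_c = 51, r_n = 433 kN; R_n = 177.1 + 3·433 = 1476 kN → 1110 kN.
Block shear: A_gv = 5100, A_nv = 3280, A_nt = 540 mm²; R_n = min(0.6F_uA_nv, 0.6F_yA_gv) + U_bs·F_u·A_nt = 1028 kN → 771 kN.
Bolt shear governs: 424 kN.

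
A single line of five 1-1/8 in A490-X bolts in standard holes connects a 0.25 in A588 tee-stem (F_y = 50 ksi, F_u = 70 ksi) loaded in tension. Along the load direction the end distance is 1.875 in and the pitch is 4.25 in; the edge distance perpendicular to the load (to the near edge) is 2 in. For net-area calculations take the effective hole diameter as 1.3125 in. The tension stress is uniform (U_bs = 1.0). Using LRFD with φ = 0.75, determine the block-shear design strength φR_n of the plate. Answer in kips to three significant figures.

120 kips

Shear plane L_v = 1.875 + 4·4.25 = 18.88 in; A_gv = 18.88 × 0.25 = 4.719 in².
A_nv = (18.88 − 4.5·1.3125) × 0.25 = 3.242 in².
A_nt = (2 − 0.5·1.3125) × 0.25 = 0.3359 in².
0.6 F_u A_nv = 136.2 kips; 0.6 F_y A_gv = 141.6 kips → shear rupture governs the shear term.
R_n = 136.2 + 1.0 × 70 × 0.3359 = 159.7 kips.
Design strength φR_n = 0.75 × 159.7 = 120 kips.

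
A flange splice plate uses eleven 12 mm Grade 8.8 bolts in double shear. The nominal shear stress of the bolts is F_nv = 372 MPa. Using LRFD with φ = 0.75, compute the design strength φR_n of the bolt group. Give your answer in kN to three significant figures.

694 kN

A_b = π × 12² / 4 = 113.1 mm².
R_n = F_nv · A_b · n · n_s = 372 × 113.1 × 11 × 2 / 1000 = 925.6 kN.
Design strength φR_n = 0.75 × 925.6 = 694 kN.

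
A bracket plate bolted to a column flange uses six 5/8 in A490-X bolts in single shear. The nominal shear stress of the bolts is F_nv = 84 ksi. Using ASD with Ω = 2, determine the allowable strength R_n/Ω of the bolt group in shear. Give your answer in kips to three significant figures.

A_b = π × 0.625² / 4 = 0.3068 in².
R_n = F_nv · A_b · n · n_s = 84 × 0.3068 × 6 × 1 = 154.6 kips.
Allowable strength R_n/Ω = 154.6 / 2 = 77.3 kips.

77.3 kips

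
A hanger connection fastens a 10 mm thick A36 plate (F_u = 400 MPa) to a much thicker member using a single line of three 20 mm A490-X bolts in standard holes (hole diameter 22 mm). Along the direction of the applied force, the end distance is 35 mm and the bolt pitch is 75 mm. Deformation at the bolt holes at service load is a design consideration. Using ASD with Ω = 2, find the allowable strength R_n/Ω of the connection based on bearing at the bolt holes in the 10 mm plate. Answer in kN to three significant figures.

Per bolt r_n = 1.2 l_c t F_u ≤ 2.4 d t F_u; upper limit = 2.4 × 20 × 10 × 400 / 1000 = 192 kN.
Edge bolt: l_c = 35 − 22/2 = 24 mm → 1.2 × 24 × 10 × 400 / 1000 = 115.2 → r_n = 115.2 kN.
Interior bolts: l_c = 75 − 22 = 53 mm → 1.2 × 53 × 10 × 400 / 1000 = 254.4 → r_n = 192 kN.
R_n = 1 × 115.2 + 2 × 192 = 499.2 kN.
Allowable strength R_n/Ω = 499.2 / 2 = 250 kN.

250 kN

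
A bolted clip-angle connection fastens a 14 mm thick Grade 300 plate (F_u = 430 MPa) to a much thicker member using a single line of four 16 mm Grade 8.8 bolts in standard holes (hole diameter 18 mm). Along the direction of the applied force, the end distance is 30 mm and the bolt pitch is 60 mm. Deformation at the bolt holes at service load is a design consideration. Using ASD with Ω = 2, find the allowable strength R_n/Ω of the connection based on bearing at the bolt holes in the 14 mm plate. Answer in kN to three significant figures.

Per bolt r_n = 1.2 l_c t F_u ≤ 2.4 d t F_u; upper limit = 2.4 × 16 × 14 × 430 / 1000 = 231.2 kN.
Edge bolt: l_c = 30 − 18/2 = 21 mm → 1.2 × 21 × 14 × 430 / 1000 = 151.7 → r_n = 151.7 kN.
Interior bolts: l_c = 60 − 18 = 42 mm → 1.2 × 42 × 14 × 430 / 1000 = 303.4 → r_n = 231.2 kN.
R_n = 1 × 151.7 + 3 × 231.2 = 845.2 kN.
Allowable strength R_n/Ω = 845.2 / 2 = 423 kN.

423 kN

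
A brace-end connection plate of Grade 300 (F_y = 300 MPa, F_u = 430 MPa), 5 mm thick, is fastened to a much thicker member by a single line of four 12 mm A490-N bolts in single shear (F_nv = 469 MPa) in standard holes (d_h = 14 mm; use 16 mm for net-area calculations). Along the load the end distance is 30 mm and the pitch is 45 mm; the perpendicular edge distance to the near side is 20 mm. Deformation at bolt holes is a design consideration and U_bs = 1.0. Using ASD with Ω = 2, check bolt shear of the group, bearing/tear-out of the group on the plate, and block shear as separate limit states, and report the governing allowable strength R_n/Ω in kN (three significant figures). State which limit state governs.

Bolt shear: A_b = π·12²/4 = 113.1 mm²; R_n = 469 × 113.1 × 4 × 1 / 1000 = 212.2 kN → 212.2 / 2 = 106 kN.
Bearing: edge l_c = 23, r_n = 59.34 kN; interior l_c = 31, r_n = 61.92 kN; R_n = 59.34 + 3·61.92 = 245.1 kN → 123 kN.
Block shear: A_gv = 825, A_nv = 545, A_nt = 60 mm²; R_n = min(0.6F_uA_nv, 0.6F_yA_gv) + U_bs·F_u·A_nt = 166.4 kN → 83.2 kN.
Block shear governs: 83.2 kN.

83.2 kN (block shear governs)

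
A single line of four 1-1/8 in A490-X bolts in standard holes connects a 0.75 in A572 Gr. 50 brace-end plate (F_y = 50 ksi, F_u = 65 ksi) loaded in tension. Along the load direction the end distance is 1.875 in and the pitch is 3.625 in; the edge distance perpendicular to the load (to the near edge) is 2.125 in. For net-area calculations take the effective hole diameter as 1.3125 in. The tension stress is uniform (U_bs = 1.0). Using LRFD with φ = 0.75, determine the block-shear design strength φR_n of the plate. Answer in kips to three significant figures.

233 kips

Shear plane L_v = 1.875 + 3·3.625 = 12.75 in; A_gv = 12.75 × 0.75 = 9.562 in².
A_nv = (12.75 − 3.5·1.3125) × 0.75 = 6.117 in².
A_nt = (2.125 − 0.5·1.3125) × 0.75 = 1.102 in².
0.6 F_u A_nv = 238.6 kips; 0.6 F_y A_gv = 286.9 kips → shear rupture governs the shear term.
R_n = 238.6 + 1.0 × 65 × 1.102 = 310.2 kips.
Design strength φR_n = 0.75 × 310.2 = 233 kips.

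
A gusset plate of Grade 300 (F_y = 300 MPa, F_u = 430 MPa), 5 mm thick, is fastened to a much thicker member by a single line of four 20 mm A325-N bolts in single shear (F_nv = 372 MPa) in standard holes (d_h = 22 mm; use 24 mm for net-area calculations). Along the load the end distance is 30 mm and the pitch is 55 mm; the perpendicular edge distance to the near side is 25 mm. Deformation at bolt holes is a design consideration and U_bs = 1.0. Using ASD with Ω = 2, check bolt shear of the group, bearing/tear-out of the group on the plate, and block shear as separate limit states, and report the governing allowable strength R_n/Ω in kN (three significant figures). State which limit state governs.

Bolt shear: A_b = π·20²/4 = 314.2 mm²; R_n = 372 × 314.2 × 4 × 1 / 1000 = 467.5 kN → 467.5 / 2 = 234 kN.
Bearing: edge l_c = 19, r_n = 49.02 kN; interior l_c = 33, r_n = 85.14 kN; R_n = 49.02 + 3·85.14 = 304.4 kN → 152 kN.
Block shear: A_gv = 975, A_nv = 555, A_nt = 65 mm²; R_n = min(0.6F_uA_nv, 0.6F_yA_gv) + U_bs·F_u·A_nt = 171.1 kN → 85.6 kN.
Block shear governs: 85.6 kN.

85.6 kN (block shear governs)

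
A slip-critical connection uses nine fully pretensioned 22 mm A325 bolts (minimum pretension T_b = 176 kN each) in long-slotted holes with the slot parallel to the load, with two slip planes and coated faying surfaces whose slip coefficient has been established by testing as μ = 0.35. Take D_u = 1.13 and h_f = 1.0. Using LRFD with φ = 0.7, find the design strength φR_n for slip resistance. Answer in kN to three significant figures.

R_n = μ · D_u · h_f · T_b · n_s · n_b = 0.35 × 1.13 × 1.0 × 176 × 2 × 9 = 1253 kN.
Design strength φR_n = 0.7 × 1253 = 877 kN.

877 kN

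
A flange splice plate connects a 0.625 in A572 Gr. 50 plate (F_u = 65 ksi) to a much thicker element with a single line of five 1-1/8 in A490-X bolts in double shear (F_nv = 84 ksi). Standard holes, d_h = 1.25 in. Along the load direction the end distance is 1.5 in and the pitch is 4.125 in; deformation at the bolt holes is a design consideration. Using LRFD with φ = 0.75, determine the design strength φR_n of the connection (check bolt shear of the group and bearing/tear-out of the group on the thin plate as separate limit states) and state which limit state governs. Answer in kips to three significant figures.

361 kips (bearing governs)

Bolt shear: A_b = π·1.125²/4 = 0.994 in²; R_n = 84 × 0.994 × 5 × 2 = 835 kips → 0.75 × 835 = 626 kips.
Bearing (1.2 l_c t F_u ≤ 2.4 d t F_u): upper limit = 2.4·1.125·0.625·65 = 109.7 kips.
  Edge l_c = 1.5 − 1.25/2 = 0.875 → r_n = 42.66 kips; interior l_c = 4.125 − 1.25 = 2.875 → r_n = 109.7 kips.
  R_n,bearing = 1·42.66 + 4·109.7 = 481.4 kips → 0.75 × 481.4 = 361 kips.
Bearing governs: 361 kips.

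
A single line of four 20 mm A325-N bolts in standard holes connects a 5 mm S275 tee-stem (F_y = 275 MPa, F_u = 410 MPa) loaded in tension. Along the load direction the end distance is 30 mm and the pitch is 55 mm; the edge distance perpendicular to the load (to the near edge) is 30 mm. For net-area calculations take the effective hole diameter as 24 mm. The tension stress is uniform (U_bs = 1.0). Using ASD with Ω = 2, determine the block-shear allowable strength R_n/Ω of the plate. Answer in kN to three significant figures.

86.7 kN

Shear plane L_v = 30 + 3·55 = 195 mm; A_gv = 195 × 5 = 975 mm².
A_nv = (195 − 3.5·24) × 5 = 555 mm².
A_nt = (30 − 0.5·24) × 5 = 90 mm².
0.6 F_u A_nv = 136.5 kN; 0.6 F_y A_gv = 160.9 kN → shear rupture governs the shear term.
R_n = 136.5 + 1.0 × 410 × 90 / 1000 = 173.4 kN.
Allowable strength R_n/Ω = 173.4 / 2 = 86.7 kN.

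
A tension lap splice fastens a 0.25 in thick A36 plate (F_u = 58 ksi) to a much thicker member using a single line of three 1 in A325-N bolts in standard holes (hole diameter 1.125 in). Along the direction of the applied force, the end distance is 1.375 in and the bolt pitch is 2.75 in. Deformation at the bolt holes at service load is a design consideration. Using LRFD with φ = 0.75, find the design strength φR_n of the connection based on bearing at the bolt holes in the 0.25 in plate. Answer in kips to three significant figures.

Per bolt r_n = 1.2 l_c t F_u ≤ 2.4 d t F_u; upper limit = 2.4 × 1 × 0.25 × 58 = 34.8 kips.
Edge bolt: l_c = 1.375 − 1.125/2 = 0.8125 in → 1.2 × 0.8125 × 0.25 × 58 = 14.14 → r_n = 14.14 kips.
Interior bolts: l_c = 2.75 − 1.125 = 1.625 in → 1.2 × 1.625 × 0.25 × 58 = 28.27 → r_n = 28.27 kips.
R_n = 1 × 14.14 + 2 × 28.27 = 70.69 kips.
Design strength φR_n = 0.75 × 70.69 = 53 kips.

53 kips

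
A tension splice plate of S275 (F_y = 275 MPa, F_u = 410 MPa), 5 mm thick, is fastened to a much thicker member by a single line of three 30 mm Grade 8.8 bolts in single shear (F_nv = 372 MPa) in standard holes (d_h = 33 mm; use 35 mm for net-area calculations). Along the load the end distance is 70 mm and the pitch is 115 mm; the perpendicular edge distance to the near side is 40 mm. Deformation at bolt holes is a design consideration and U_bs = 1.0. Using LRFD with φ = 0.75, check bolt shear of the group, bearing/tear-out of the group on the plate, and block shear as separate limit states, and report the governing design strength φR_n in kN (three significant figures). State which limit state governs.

Bolt shear: A_b = π·30²/4 = 706.9 mm²; R_n = 372 × 706.9 × 3 × 1 / 1000 = 788.9 kN → 0.75 × 788.9 = 592 kN.
Bearing: edge l_c = 53.5, r_n = 131.6 kN; interior l_c = 82, r_n = 147.6 kN; R_n = 131.6 + 2·147.6 = 426.8 kN → 320 kN.
Block shear: A_gv = 1500, A_nv = 1062, A_nt = 112.5 mm²; R_n = min(0.6F_uA_nv, 0.6F_yA_gv) + U_bs·F_u·A_nt = 293.6 kN → 220 kN.
Block shear governs: 220 kN.

220 kN (block shear governs)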